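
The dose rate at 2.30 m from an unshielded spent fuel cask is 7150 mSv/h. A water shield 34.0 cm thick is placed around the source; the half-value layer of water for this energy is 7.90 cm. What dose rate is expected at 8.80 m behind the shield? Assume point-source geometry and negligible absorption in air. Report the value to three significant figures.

24.7 mSv/h

Distance alone: (2.30/8.80)² = 0.06831, so 7150 × 0.06831 = 488.4 mSv/h.
Shield: 34.0/7.90 = 4.304 half-value layers → attenuation 2^(−4.304) = 0.05063.
Combined: 488.4 × 0.05063 = 24.73 mSv/h.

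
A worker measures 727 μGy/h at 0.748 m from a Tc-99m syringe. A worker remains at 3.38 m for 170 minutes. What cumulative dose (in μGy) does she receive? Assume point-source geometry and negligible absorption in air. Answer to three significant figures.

By the inverse-square law, rate at 3.38 m:
(0.748/3.38)² = 0.04897, so 727 × 0.04897 = 35.60 μGy/h.
Dose = rate × time = 35.60 μGy/h × 2.833 h = 100.9 μGy.

101 μGy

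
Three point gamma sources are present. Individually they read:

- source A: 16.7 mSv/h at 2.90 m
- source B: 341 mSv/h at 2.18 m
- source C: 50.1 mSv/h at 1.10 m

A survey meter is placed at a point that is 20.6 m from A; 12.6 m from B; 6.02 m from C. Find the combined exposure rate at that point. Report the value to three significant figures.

Each source contributes Iᵢ·(dᵢ/rᵢ)²; contributions add.
A: 16.7 × (2.90/20.6)² = 0.3310 mSv/h
B: 341 × (2.18/12.6)² = 10.21 mSv/h
C: 50.1 × (1.10/6.02)² = 1.673 mSv/h
Total = 0.3310 + 10.21 + 1.673 = 12.21 mSv/h.

12.2 mSv/h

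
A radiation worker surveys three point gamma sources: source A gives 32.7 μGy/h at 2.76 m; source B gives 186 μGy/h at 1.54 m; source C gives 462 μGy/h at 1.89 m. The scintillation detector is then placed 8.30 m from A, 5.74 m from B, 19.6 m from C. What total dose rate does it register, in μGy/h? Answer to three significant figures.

Each source contributes Iᵢ·(dᵢ/rᵢ)²; contributions add.
A: 32.7 × (2.76/8.30)² = 3.616 μGy/h
B: 186 × (1.54/5.74)² = 13.39 μGy/h
C: 462 × (1.89/19.6)² = 4.296 μGy/h
Total = 3.616 + 13.39 + 4.296 = 21.30 μGy/h.

21.3 μGy/h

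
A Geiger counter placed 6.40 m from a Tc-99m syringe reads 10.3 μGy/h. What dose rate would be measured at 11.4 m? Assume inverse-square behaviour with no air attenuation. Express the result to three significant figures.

3.25 μGy/h

Intensity scales as (d₁/d₂)², so scaling from 6.40 m to 11.4 m:
(6.40/11.4)² = 0.3152, so 10.3 × 0.3152 = 3.247 μGy/h.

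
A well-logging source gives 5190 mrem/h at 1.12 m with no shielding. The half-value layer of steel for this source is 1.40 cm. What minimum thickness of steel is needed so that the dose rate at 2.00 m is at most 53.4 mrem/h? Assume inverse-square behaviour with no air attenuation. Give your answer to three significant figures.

6.90 cm

At 2.00 m, distance alone gives (1.12/2.00)² = 0.3136, so 5190 × 0.3136 = 1628 mrem/h.
Further attenuation needed: 1628/53.4 = 30.49.
n = log₂(30.49) = 4.930 half-value layers.
Thickness = 4.930 × 1.40 cm = 6.902 cm.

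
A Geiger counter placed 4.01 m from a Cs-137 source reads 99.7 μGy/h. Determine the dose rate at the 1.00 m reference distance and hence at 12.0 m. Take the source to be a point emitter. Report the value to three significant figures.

1600 μGy/h; 11.1 μGy/h

Intensity scales as (d₁/d₂)², so
At 1.00 m: 99.7 × (4.01/1.00)² = 99.7 × 16.08 = 1603 μGy/h
At 12.0 m: 1603 × (1.00/12.0)² = 1603 × 0.006944 = 11.13 μGy/h.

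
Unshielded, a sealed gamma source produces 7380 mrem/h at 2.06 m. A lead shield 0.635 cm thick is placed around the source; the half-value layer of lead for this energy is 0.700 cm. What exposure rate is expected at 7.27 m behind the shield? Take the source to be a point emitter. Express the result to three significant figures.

316 mrem/h

Distance alone: 7380 × (2.06/7.27)² = 7380 × 0.08029 = 592.5 mrem/h.
Shield: 0.635/0.700 = 0.9071 half-value layers → attenuation 2^(−0.9071) = 0.5333.
Combined: 592.5 × 0.5333 = 316.0 mrem/h.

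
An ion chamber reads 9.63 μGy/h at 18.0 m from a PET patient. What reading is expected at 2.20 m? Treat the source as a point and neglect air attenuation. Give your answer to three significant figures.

Using I₁d₁² = I₂d₂², the rate at 2.20 m is
(18.0/2.20)² = 66.94, so 9.63 × 66.94 = 644.6 μGy/h.

645 μGy/h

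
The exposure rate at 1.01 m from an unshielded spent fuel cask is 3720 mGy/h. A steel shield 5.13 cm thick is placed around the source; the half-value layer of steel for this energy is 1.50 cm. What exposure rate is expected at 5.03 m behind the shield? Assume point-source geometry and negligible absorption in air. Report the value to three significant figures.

14.0 mGy/h

Distance alone: (1.01/5.03)² = 0.04032, so 3720 × 0.04032 = 150.0 mGy/h.
Shield: 5.13/1.50 = 3.420 half-value layers → attenuation 2^(−3.420) = 0.09343.
Combined: 150.0 × 0.09343 = 14.01 mGy/h.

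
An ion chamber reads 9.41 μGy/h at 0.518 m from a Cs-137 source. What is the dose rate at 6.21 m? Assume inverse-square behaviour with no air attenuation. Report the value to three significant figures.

0.0655 μGy/h

By the inverse-square law, the rate at 6.21 m is
9.41 × (0.518/6.21)² = 9.41 × 0.006958 = 0.06547 μGy/h.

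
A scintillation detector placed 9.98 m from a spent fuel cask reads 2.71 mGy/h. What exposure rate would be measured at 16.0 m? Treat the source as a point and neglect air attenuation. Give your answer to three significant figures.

1.05 mGy/h

Using I₁d₁² = I₂d₂², scaling from 9.98 m to 16.0 m:
(9.98/16.0)² = 0.3891, so 2.71 × 0.3891 = 1.054 mGy/h.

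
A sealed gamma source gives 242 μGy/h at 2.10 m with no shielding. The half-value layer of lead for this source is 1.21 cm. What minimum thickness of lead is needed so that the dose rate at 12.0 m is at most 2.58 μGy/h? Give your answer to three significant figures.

At 12.0 m, distance alone gives 242 × (2.10/12.0)² = 242 × 0.03063 = 7.412 μGy/h.
Further attenuation needed: 7.412/2.58 = 2.873.
n = log₂(2.873) = 1.523 half-value layers.
Thickness = 1.523 × 1.21 cm = 1.843 cm.

1.84 cm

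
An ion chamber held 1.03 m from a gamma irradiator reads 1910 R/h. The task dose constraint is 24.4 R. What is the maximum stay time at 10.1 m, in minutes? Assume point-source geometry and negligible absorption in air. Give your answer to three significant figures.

Using I₁d₁² = I₂d₂², rate at 10.1 m:
(1.03/10.1)² = 0.01040, so 1910 × 0.01040 = 19.86 R/h.
Stay time = 24.4 R ÷ 19.86 R/h = 1.229 h = 73.74 min.

73.7 min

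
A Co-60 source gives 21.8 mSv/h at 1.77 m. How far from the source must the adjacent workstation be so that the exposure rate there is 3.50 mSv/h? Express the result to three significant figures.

Using I₁d₁² = I₂d₂², d₂ = d₁·√(I₁/I₂).
I₁/I₂ = 21.8/3.50 = 6.229, so d₂ = 1.77 × √6.229 = 4.418 m.

4.42 m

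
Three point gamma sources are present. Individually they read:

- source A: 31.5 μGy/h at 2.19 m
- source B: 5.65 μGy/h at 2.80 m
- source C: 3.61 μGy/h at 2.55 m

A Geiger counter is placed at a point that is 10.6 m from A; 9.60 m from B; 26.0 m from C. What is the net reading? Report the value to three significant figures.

1.86 μGy/h

Each source contributes Iᵢ·(dᵢ/rᵢ)²; contributions add.
A: 31.5 × (2.19/10.6)² = 1.345 μGy/h
B: 5.65 × (2.80/9.60)² = 0.4806 μGy/h
C: 3.61 × (2.55/26.0)² = 0.03472 μGy/h
Total = 1.345 + 0.4806 + 0.03472 = 1.860 μGy/h.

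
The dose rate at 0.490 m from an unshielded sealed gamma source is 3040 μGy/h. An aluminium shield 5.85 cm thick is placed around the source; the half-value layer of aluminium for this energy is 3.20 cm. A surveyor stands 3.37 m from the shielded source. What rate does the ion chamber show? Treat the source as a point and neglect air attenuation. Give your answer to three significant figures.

18.1 μGy/h

Distance alone: 3040 × (0.490/3.37)² = 3040 × 0.02114 = 64.27 μGy/h.
Shield: 5.85/3.20 = 1.828 half-value layers → attenuation 2^(−1.828) = 0.2817.
Combined: 64.27 × 0.2817 = 18.10 μGy/h.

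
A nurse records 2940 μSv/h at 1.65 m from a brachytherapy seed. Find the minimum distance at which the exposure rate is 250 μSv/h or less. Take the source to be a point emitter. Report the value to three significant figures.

Since intensity falls as 1/r², d₂ = d₁·√(I₁/I₂).
I₁/I₂ = 2940/250 = 11.76, so d₂ = 1.65 × √11.76 = 5.658 m.

5.66 m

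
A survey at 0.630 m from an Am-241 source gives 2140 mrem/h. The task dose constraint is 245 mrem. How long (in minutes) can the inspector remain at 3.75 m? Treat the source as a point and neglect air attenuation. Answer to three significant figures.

243 min

Intensity scales as (d₁/d₂)², so rate at 3.75 m:
(0.630/3.75)² = 0.02822, so 2140 × 0.02822 = 60.39 mrem/h.
Stay time = 245 mrem ÷ 60.39 mrem/h = 4.057 h = 243.4 min.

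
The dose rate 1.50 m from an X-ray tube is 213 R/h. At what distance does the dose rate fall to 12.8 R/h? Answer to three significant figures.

Intensity scales as (d₁/d₂)², so d₂ = d₁·√(I₁/I₂).
I₁/I₂ = 213/12.8 = 16.64, so d₂ = 1.50 × √16.64 = 6.119 m.

6.12 m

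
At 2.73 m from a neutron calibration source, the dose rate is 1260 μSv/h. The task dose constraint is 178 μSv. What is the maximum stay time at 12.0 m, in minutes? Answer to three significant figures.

Since intensity falls as 1/r², rate at 12.0 m:
(2.73/12.0)² = 0.05176, so 1260 × 0.05176 = 65.22 μSv/h.
Stay time = 178 μSv ÷ 65.22 μSv/h = 2.729 h = 163.7 min.

164 min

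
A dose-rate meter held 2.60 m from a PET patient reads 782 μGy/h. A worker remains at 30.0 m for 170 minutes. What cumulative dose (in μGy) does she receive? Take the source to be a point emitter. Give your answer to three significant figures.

By the inverse-square law, rate at 30.0 m:
(2.60/30.0)² = 0.007511, so 782 × 0.007511 = 5.874 μGy/h.
Dose = rate × time = 5.874 μGy/h × 2.833 h = 16.64 μGy.

16.6 μGy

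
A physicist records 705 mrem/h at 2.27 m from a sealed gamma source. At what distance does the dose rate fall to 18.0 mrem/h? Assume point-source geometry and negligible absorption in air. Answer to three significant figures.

Applying the 1/r² law, d₂ = d₁·√(I₁/I₂).
I₁/I₂ = 705/18.0 = 39.17, so d₂ = 2.27 × √39.17 = 14.21 m.

14.2 m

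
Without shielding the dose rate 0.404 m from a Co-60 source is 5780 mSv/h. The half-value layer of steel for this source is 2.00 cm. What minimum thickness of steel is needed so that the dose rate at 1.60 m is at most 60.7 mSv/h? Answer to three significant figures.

5.20 cm

At 1.60 m, distance alone gives (0.404/1.60)² = 0.06376, so 5780 × 0.06376 = 368.5 mSv/h.
Further attenuation needed: 368.5/60.7 = 6.071.
n = log₂(6.071) = 2.602 half-value layers.
Thickness = 2.602 × 2.00 cm = 5.204 cm.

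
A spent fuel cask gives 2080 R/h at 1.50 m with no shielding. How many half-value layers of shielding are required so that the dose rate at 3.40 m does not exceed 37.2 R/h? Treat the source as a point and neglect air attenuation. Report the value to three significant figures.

At 3.40 m, distance alone gives 2080 × (1.50/3.40)² = 2080 × 0.1946 = 404.8 R/h.
Further attenuation needed: 404.8/37.2 = 10.88.
n = log₂(10.88) = 3.444 half-value layers.

3.44 half-value layers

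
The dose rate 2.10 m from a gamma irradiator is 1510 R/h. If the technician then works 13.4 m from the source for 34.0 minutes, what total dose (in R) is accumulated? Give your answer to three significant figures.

21.0 R

Applying the 1/r² law, rate at 13.4 m:
1510 × (2.10/13.4)² = 1510 × 0.02456 = 37.09 R/h.
Dose = rate × time = 37.09 R/h × 0.5667 h = 21.02 R.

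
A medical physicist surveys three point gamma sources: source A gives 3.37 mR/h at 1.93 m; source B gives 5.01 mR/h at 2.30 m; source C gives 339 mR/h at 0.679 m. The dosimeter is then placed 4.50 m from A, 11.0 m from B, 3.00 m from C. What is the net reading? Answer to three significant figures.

18.2 mR/h

Each source contributes Iᵢ·(dᵢ/rᵢ)²; contributions add.
A: 3.37 × (1.93/4.50)² = 0.6199 mR/h
B: 5.01 × (2.30/11.0)² = 0.2190 mR/h
C: 339 × (0.679/3.00)² = 17.37 mR/h
Total = 0.6199 + 0.2190 + 17.37 = 18.21 mR/h.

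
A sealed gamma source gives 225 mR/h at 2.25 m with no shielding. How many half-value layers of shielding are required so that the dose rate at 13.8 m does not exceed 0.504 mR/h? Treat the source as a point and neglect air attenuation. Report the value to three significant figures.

3.57 half-value layers

At 13.8 m, distance alone gives (2.25/13.8)² = 0.02658, so 225 × 0.02658 = 5.981 mR/h.
Further attenuation needed: 5.981/0.504 = 11.87.
n = log₂(11.87) = 3.569 half-value layers.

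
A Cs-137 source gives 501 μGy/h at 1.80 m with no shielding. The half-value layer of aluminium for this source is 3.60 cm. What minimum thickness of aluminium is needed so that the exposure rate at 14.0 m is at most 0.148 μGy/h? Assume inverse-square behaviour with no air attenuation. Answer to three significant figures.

20.9 cm

At 14.0 m, distance alone gives (1.80/14.0)² = 0.01653, so 501 × 0.01653 = 8.282 μGy/h.
Further attenuation needed: 8.282/0.148 = 55.96.
n = log₂(55.96) = 5.806 half-value layers.
Thickness = 5.806 × 3.60 cm = 20.90 cm.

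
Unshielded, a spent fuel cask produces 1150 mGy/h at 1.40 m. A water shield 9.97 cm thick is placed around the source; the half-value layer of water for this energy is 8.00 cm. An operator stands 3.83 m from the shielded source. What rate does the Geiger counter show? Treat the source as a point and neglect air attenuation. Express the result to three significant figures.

Distance alone: 1150 × (1.40/3.83)² = 1150 × 0.1336 = 153.6 mGy/h.
Shield: 9.97/8.00 = 1.246 half-value layers → attenuation 2^(−1.246) = 0.4216.
Combined: 153.6 × 0.4216 = 64.76 mGy/h.

64.8 mGy/h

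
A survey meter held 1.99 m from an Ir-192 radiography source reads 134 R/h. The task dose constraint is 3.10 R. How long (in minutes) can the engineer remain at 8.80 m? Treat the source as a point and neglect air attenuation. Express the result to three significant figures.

By the inverse-square law, rate at 8.80 m:
(1.99/8.80)² = 0.05114, so 134 × 0.05114 = 6.853 R/h.
Stay time = 3.10 R ÷ 6.853 R/h = 0.4524 h = 27.14 min.

27.1 min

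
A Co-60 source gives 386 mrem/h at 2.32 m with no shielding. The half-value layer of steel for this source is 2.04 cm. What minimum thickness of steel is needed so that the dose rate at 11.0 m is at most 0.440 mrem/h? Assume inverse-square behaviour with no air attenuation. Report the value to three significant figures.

At 11.0 m, distance alone gives 386 × (2.32/11.0)² = 386 × 0.04448 = 17.17 mrem/h.
Further attenuation needed: 17.17/0.440 = 39.02.
n = log₂(39.02) = 5.286 half-value layers.
Thickness = 5.286 × 2.04 cm = 10.78 cm.

10.8 cm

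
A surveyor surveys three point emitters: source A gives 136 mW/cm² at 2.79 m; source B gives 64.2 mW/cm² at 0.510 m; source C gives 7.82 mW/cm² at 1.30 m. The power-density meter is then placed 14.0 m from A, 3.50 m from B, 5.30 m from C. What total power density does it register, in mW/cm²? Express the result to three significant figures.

7.23 mW/cm²

By superposition, sum each source's inverse-square contribution:
A: 136 × (2.79/14.0)² = 5.401 mW/cm²
B: 64.2 × (0.510/3.50)² = 1.363 mW/cm²
C: 7.82 × (1.30/5.30)² = 0.4705 mW/cm²
Total = 5.401 + 1.363 + 0.4705 = 7.234 mW/cm².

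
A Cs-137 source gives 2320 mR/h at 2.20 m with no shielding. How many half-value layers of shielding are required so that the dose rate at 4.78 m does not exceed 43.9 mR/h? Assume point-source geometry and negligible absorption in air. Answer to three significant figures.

3.48 half-value layers

At 4.78 m, distance alone gives 2320 × (2.20/4.78)² = 2320 × 0.2118 = 491.4 mR/h.
Further attenuation needed: 491.4/43.9 = 11.19.
n = log₂(11.19) = 3.484 half-value layers.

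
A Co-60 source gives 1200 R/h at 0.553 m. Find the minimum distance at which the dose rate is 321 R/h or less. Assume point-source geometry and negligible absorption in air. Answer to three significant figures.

1.07 m

Applying the 1/r² law, d₂ = d₁·√(I₁/I₂).
I₁/I₂ = 1200/321 = 3.738, so d₂ = 0.553 × √3.738 = 1.069 m.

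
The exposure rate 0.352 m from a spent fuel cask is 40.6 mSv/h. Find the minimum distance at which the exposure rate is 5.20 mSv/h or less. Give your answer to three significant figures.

Intensity scales as (d₁/d₂)², so d₂ = d₁·√(I₁/I₂).
I₁/I₂ = 40.6/5.20 = 7.808, so d₂ = 0.352 × √7.808 = 0.9836 m.

0.984 m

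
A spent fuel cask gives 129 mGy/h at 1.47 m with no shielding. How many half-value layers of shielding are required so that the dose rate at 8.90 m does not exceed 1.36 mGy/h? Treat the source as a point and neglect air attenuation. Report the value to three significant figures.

At 8.90 m, distance alone gives (1.47/8.90)² = 0.02728, so 129 × 0.02728 = 3.519 mGy/h.
Further attenuation needed: 3.519/1.36 = 2.587.
n = log₂(2.587) = 1.371 half-value layers.

1.37 half-value layers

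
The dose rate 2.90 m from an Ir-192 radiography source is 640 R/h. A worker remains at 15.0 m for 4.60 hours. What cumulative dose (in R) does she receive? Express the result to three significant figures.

110 R

Applying the 1/r² law, rate at 15.0 m:
640 × (2.90/15.0)² = 640 × 0.03738 = 23.92 R/h.
Dose = rate × time = 23.92 R/h × 4.600 h = 110.0 R.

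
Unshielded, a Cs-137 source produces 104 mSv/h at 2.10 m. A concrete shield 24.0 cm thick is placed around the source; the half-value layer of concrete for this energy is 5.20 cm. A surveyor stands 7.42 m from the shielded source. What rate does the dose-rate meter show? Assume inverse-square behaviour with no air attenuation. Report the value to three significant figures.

0.340 mSv/h

Distance alone: 104 × (2.10/7.42)² = 104 × 0.08010 = 8.330 mSv/h.
Shield: 24.0/5.20 = 4.615 half-value layers → attenuation 2^(−4.615) = 0.04081.
Combined: 8.330 × 0.04081 = 0.3399 mSv/h.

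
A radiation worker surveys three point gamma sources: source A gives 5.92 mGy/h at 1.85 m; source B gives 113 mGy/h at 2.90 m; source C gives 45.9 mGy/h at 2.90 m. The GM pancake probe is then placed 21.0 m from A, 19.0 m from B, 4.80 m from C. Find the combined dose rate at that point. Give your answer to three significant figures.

19.4 mGy/h

By superposition, sum each source's inverse-square contribution:
A: 5.92 × (1.85/21.0)² = 0.04594 mGy/h
B: 113 × (2.90/19.0)² = 2.632 mGy/h
C: 45.9 × (2.90/4.80)² = 16.75 mGy/h
Total = 0.04594 + 2.632 + 16.75 = 19.43 mGy/h.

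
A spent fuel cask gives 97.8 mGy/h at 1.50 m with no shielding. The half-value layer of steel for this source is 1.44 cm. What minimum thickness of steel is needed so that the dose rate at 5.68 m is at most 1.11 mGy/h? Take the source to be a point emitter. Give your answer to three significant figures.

3.77 cm

At 5.68 m, distance alone gives (1.50/5.68)² = 0.06974, so 97.8 × 0.06974 = 6.821 mGy/h.
Further attenuation needed: 6.821/1.11 = 6.145.
n = log₂(6.145) = 2.619 half-value layers.
Thickness = 2.619 × 1.44 cm = 3.771 cm.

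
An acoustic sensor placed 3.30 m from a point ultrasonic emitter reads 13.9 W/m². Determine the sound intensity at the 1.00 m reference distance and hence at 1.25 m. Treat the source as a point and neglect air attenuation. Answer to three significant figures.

151 W/m²; 96.9 W/m²

Intensity scales as (d₁/d₂)², so
At 1.00 m: 13.9 × (3.30/1.00)² = 13.9 × 10.89 = 151.4 W/m²
At 1.25 m: 151.4 × (1.00/1.25)² = 151.4 × 0.6400 = 96.90 W/m².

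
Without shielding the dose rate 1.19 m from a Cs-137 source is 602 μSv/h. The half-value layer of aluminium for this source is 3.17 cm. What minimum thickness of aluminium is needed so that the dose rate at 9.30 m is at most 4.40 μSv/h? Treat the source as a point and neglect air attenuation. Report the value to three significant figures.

3.69 cm

At 9.30 m, distance alone gives 602 × (1.19/9.30)² = 602 × 0.01637 = 9.855 μSv/h.
Further attenuation needed: 9.855/4.40 = 2.240.
n = log₂(2.240) = 1.163 half-value layers.
Thickness = 1.163 × 3.17 cm = 3.687 cm.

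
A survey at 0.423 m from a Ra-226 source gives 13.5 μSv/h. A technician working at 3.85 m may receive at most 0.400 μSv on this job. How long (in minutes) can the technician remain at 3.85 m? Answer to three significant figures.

147 min

Using I₁d₁² = I₂d₂², rate at 3.85 m:
(0.423/3.85)² = 0.01207, so 13.5 × 0.01207 = 0.1629 μSv/h.
Stay time = 0.400 μSv ÷ 0.1629 μSv/h = 2.455 h = 147.3 min.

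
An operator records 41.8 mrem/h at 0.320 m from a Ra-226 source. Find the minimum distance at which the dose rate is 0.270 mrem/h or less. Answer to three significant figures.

3.98 m

Intensity scales as (d₁/d₂)², so d₂ = d₁·√(I₁/I₂).
I₁/I₂ = 41.8/0.270 = 154.8, so d₂ = 0.320 × √154.8 = 3.981 m.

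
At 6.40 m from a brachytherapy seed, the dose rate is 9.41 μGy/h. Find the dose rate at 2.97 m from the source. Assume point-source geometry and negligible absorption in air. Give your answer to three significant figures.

43.7 μGy/h

Using I₁d₁² = I₂d₂², the rate at 2.97 m is
9.41 × (6.40/2.97)² = 9.41 × 4.644 = 43.70 μGy/h.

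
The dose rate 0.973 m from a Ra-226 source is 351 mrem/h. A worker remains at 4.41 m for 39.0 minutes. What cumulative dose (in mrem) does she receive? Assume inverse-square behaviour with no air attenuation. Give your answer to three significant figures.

Since intensity falls as 1/r², rate at 4.41 m:
351 × (0.973/4.41)² = 351 × 0.04868 = 17.09 mrem/h.
Dose = rate × time = 17.09 mrem/h × 0.6500 h = 11.11 mrem.

11.1 mrem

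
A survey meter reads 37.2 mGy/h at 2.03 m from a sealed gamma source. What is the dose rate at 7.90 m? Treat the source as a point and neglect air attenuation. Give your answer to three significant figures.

Since intensity falls as 1/r², the rate at 7.90 m is
37.2 × (2.03/7.90)² = 37.2 × 0.06603 = 2.456 mGy/h.

2.46 mGy/h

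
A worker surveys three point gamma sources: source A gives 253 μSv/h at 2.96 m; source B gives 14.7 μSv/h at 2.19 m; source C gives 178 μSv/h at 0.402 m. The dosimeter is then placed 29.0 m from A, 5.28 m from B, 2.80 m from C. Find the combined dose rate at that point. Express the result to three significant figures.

8.83 μSv/h

Each source contributes Iᵢ·(dᵢ/rᵢ)²; contributions add.
A: 253 × (2.96/29.0)² = 2.636 μSv/h
B: 14.7 × (2.19/5.28)² = 2.529 μSv/h
C: 178 × (0.402/2.80)² = 3.669 μSv/h
Total = 2.636 + 2.529 + 3.669 = 8.834 μSv/h.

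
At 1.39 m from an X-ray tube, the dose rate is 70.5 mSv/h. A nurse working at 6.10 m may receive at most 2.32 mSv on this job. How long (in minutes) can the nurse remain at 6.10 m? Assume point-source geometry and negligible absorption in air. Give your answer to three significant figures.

38.0 min

Since intensity falls as 1/r², rate at 6.10 m:
70.5 × (1.39/6.10)² = 70.5 × 0.05192 = 3.660 mSv/h.
Stay time = 2.32 mSv ÷ 3.660 mSv/h = 0.6339 h = 38.03 min.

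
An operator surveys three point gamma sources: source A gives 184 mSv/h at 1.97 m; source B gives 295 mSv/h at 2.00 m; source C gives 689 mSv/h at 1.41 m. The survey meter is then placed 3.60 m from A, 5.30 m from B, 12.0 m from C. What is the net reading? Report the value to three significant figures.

107 mSv/h

By superposition, sum each source's inverse-square contribution:
A: 184 × (1.97/3.60)² = 55.10 mSv/h
B: 295 × (2.00/5.30)² = 42.01 mSv/h
C: 689 × (1.41/12.0)² = 9.513 mSv/h
Total = 55.10 + 42.01 + 9.513 = 106.6 mSv/h.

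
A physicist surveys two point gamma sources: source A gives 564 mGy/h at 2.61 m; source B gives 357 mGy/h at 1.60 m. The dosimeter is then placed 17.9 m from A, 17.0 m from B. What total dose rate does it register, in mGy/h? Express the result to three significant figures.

Each source contributes Iᵢ·(dᵢ/rᵢ)²; contributions add.
A: 564 × (2.61/17.9)² = 11.99 mGy/h
B: 357 × (1.60/17.0)² = 3.162 mGy/h
Total = 11.99 + 3.162 = 15.15 mGy/h.

15.2 mGy/h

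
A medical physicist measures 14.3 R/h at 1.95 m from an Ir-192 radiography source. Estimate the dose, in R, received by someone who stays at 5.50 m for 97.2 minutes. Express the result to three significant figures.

Applying the 1/r² law, rate at 5.50 m:
(1.95/5.50)² = 0.1257, so 14.3 × 0.1257 = 1.798 R/h.
Dose = rate × time = 1.798 R/h × 1.620 h = 2.913 R.

2.91 R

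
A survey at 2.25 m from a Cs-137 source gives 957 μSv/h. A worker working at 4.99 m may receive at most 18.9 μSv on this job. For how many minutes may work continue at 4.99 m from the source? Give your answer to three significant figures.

5.83 min

Intensity scales as (d₁/d₂)², so rate at 4.99 m:
(2.25/4.99)² = 0.2033, so 957 × 0.2033 = 194.6 μSv/h.
Stay time = 18.9 μSv ÷ 194.6 μSv/h = 0.09712 h = 5.827 min.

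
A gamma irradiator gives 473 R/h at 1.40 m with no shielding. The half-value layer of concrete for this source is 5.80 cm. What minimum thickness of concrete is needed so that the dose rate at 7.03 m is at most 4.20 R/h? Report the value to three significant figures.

At 7.03 m, distance alone gives 473 × (1.40/7.03)² = 473 × 0.03966 = 18.76 R/h.
Further attenuation needed: 18.76/4.20 = 4.467.
n = log₂(4.467) = 2.159 half-value layers.
Thickness = 2.159 × 5.80 cm = 12.52 cm.

12.5 cm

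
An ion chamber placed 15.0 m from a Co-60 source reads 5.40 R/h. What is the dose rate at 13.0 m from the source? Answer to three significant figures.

Intensity scales as (d₁/d₂)², so scaling from 15.0 m to 13.0 m:
(15.0/13.0)² = 1.331, so 5.40 × 1.331 = 7.187 R/h.

7.19 R/h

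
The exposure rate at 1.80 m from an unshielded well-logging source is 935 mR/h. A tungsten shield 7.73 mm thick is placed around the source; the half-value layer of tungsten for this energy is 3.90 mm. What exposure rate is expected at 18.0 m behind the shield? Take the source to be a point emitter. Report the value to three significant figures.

Distance alone: 935 × (1.80/18.0)² = 935 × 0.01000 = 9.350 mR/h.
Shield: 7.73/3.90 = 1.982 half-value layers → attenuation 2^(−1.982) = 0.2531.
Combined: 9.350 × 0.2531 = 2.366 mR/h.

2.37 mR/h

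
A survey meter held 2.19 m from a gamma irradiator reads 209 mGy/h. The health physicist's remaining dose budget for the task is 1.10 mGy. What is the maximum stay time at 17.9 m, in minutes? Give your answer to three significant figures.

By the inverse-square law, rate at 17.9 m:
(2.19/17.9)² = 0.01497, so 209 × 0.01497 = 3.129 mGy/h.
Stay time = 1.10 mGy ÷ 3.129 mGy/h = 0.3516 h = 21.10 min.

21.1 min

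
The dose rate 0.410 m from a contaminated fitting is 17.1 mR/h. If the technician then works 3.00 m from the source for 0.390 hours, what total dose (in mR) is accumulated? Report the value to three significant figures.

By the inverse-square law, rate at 3.00 m:
17.1 × (0.410/3.00)² = 17.1 × 0.01868 = 0.3194 mR/h.
Dose = rate × time = 0.3194 mR/h × 0.3900 h = 0.1246 mR.

0.125 mR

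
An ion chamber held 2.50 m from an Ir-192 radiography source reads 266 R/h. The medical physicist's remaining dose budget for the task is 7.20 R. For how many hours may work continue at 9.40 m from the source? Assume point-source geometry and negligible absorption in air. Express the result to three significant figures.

0.383 h

Since intensity falls as 1/r², rate at 9.40 m:
(2.50/9.40)² = 0.07073, so 266 × 0.07073 = 18.81 R/h.
Stay time = 7.20 R ÷ 18.81 R/h = 0.3828 h.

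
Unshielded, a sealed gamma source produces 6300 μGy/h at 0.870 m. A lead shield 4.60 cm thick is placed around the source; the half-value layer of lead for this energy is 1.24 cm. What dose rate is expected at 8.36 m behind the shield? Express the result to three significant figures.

Distance alone: 6300 × (0.870/8.36)² = 6300 × 0.01083 = 68.23 μGy/h.
Shield: 4.60/1.24 = 3.710 half-value layers → attenuation 2^(−3.710) = 0.07642.
Combined: 68.23 × 0.07642 = 5.214 μGy/h.

5.21 μGy/h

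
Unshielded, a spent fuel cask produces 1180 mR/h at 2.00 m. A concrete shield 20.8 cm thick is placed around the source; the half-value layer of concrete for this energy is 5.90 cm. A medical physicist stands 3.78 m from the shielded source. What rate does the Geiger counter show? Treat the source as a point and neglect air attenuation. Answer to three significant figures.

Distance alone: 1180 × (2.00/3.78)² = 1180 × 0.2799 = 330.3 mR/h.
Shield: 20.8/5.90 = 3.525 half-value layers → attenuation 2^(−3.525) = 0.08687.
Combined: 330.3 × 0.08687 = 28.69 mR/h.

28.7 mR/h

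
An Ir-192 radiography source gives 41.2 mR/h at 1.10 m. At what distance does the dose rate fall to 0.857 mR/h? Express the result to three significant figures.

Using I₁d₁² = I₂d₂², d₂ = d₁·√(I₁/I₂).
I₁/I₂ = 41.2/0.857 = 48.07, so d₂ = 1.10 × √48.07 = 7.627 m.

7.63 m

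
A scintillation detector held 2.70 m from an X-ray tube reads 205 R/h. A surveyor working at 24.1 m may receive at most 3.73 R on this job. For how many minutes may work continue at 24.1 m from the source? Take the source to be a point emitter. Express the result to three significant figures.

Applying the 1/r² law, rate at 24.1 m:
205 × (2.70/24.1)² = 205 × 0.01255 = 2.573 R/h.
Stay time = 3.73 R ÷ 2.573 R/h = 1.450 h = 87.00 min.

87.0 min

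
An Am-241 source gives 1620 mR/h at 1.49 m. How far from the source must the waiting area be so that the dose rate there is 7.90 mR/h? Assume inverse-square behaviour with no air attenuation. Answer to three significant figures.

Using I₁d₁² = I₂d₂², d₂ = d₁·√(I₁/I₂).
I₁/I₂ = 1620/7.90 = 205.1, so d₂ = 1.49 × √205.1 = 21.34 m.

21.3 m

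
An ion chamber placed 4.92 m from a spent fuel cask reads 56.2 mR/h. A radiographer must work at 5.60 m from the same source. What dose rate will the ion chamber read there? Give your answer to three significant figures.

Intensity scales as (d₁/d₂)², so scaling from 4.92 m to 5.60 m:
(4.92/5.60)² = 0.7719, so 56.2 × 0.7719 = 43.38 mR/h.

43.4 mR/h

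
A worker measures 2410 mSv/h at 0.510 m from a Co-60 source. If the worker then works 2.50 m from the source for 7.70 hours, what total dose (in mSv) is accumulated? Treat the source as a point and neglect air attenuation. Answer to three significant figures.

Since intensity falls as 1/r², rate at 2.50 m:
2410 × (0.510/2.50)² = 2410 × 0.04162 = 100.3 mSv/h.
Dose = rate × time = 100.3 mSv/h × 7.700 h = 772.3 mSv.

772 mSv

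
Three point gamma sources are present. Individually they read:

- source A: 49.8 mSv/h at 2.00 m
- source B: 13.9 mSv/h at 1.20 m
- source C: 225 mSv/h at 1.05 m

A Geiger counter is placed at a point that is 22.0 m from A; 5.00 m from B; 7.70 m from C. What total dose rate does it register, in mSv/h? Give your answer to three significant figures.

By superposition, sum each source's inverse-square contribution:
A: 49.8 × (2.00/22.0)² = 0.4116 mSv/h
B: 13.9 × (1.20/5.00)² = 0.8006 mSv/h
C: 225 × (1.05/7.70)² = 4.184 mSv/h
Total = 0.4116 + 0.8006 + 4.184 = 5.396 mSv/h.

5.40 mSv/h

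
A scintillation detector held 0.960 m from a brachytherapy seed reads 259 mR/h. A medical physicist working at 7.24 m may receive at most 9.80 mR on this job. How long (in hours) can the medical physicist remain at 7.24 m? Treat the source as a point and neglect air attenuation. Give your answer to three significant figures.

2.15 h

By the inverse-square law, rate at 7.24 m:
259 × (0.960/7.24)² = 259 × 0.01758 = 4.553 mR/h.
Stay time = 9.80 mR ÷ 4.553 mR/h = 2.152 h.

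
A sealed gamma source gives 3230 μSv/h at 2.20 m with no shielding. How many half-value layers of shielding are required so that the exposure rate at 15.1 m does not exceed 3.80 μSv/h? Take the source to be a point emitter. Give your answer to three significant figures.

4.17 half-value layers

At 15.1 m, distance alone gives (2.20/15.1)² = 0.02123, so 3230 × 0.02123 = 68.57 μSv/h.
Further attenuation needed: 68.57/3.80 = 18.04.
n = log₂(18.04) = 4.173 half-value layers.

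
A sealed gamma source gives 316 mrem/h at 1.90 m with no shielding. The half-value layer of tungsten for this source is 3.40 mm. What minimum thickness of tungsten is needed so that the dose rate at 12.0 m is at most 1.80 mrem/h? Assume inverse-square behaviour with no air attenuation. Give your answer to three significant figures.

At 12.0 m, distance alone gives 316 × (1.90/12.0)² = 316 × 0.02507 = 7.922 mrem/h.
Further attenuation needed: 7.922/1.80 = 4.401.
n = log₂(4.401) = 2.138 half-value layers.
Thickness = 2.138 × 3.40 mm = 7.269 mm.

7.27 mm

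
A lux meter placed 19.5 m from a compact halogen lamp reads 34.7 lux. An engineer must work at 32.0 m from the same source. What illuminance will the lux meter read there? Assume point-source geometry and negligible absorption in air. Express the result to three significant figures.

Using I₁d₁² = I₂d₂², scaling from 19.5 m to 32.0 m:
34.7 × (19.5/32.0)² = 34.7 × 0.3713 = 12.88 lux.

12.9 lux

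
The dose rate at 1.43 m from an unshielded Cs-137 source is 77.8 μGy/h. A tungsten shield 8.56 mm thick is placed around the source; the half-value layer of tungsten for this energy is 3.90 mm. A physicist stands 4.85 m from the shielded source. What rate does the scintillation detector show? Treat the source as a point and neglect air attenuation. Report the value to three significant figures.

Distance alone: (1.43/4.85)² = 0.08693, so 77.8 × 0.08693 = 6.763 μGy/h.
Shield: 8.56/3.90 = 2.195 half-value layers → attenuation 2^(−2.195) = 0.2184.
Combined: 6.763 × 0.2184 = 1.477 μGy/h.

1.48 μGy/h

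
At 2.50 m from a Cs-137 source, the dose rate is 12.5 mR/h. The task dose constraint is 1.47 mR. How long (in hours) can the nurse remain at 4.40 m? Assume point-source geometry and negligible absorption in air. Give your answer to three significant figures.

Intensity scales as (d₁/d₂)², so rate at 4.40 m:
12.5 × (2.50/4.40)² = 12.5 × 0.3228 = 4.035 mR/h.
Stay time = 1.47 mR ÷ 4.035 mR/h = 0.3643 h.

0.364 h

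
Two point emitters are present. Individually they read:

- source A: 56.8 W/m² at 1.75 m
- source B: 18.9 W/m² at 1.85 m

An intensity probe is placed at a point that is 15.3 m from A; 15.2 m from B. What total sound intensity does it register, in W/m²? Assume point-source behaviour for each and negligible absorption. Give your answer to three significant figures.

1.02 W/m²

By superposition, sum each source's inverse-square contribution:
A: 56.8 × (1.75/15.3)² = 0.7431 W/m²
B: 18.9 × (1.85/15.2)² = 0.2800 W/m²
Total = 0.7431 + 0.2800 = 1.023 W/m².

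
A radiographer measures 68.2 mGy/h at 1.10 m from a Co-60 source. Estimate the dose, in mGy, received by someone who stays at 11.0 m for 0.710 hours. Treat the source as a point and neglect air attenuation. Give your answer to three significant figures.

By the inverse-square law, rate at 11.0 m:
(1.10/11.0)² = 0.01000, so 68.2 × 0.01000 = 0.6820 mGy/h.
Dose = rate × time = 0.6820 mGy/h × 0.7100 h = 0.4842 mGy.

0.484 mGy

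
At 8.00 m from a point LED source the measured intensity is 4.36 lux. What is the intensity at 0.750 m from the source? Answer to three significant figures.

496 lux

Intensity scales as (d₁/d₂)², so scaling from 8.00 m to 0.750 m:
(8.00/0.750)² = 113.8, so 4.36 × 113.8 = 496.2 lux.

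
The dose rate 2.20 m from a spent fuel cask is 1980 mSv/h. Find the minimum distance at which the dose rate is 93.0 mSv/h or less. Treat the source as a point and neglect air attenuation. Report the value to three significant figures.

10.2 m

By the inverse-square law, d₂ = d₁·√(I₁/I₂).
I₁/I₂ = 1980/93.0 = 21.29, so d₂ = 2.20 × √21.29 = 10.15 m.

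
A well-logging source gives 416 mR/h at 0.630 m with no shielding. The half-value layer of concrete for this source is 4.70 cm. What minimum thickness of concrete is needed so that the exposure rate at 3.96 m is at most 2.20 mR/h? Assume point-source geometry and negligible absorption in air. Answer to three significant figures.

10.6 cm

At 3.96 m, distance alone gives (0.630/3.96)² = 0.02531, so 416 × 0.02531 = 10.53 mR/h.
Further attenuation needed: 10.53/2.20 = 4.786.
n = log₂(4.786) = 2.259 half-value layers.
Thickness = 2.259 × 4.70 cm = 10.62 cm.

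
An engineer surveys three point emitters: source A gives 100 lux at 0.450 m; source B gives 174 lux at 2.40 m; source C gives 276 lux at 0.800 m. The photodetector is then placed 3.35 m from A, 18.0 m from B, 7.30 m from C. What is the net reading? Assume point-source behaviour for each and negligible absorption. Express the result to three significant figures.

8.21 lux

By superposition, sum each source's inverse-square contribution:
A: 100 × (0.450/3.35)² = 1.804 lux
B: 174 × (2.40/18.0)² = 3.093 lux
C: 276 × (0.800/7.30)² = 3.315 lux
Total = 1.804 + 3.093 + 3.315 = 8.212 lux.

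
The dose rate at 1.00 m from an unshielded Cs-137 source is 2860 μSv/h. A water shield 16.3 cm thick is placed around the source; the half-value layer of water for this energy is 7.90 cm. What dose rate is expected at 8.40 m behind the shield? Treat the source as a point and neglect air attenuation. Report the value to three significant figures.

9.70 μSv/h

Distance alone: (1.00/8.40)² = 0.01417, so 2860 × 0.01417 = 40.53 μSv/h.
Shield: 16.3/7.90 = 2.063 half-value layers → attenuation 2^(−2.063) = 0.2393.
Combined: 40.53 × 0.2393 = 9.699 μSv/h.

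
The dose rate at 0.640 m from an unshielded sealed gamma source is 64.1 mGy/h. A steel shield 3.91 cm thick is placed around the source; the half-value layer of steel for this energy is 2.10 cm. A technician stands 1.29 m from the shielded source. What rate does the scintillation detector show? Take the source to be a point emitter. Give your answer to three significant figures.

Distance alone: 64.1 × (0.640/1.29)² = 64.1 × 0.2461 = 15.78 mGy/h.
Shield: 3.91/2.10 = 1.862 half-value layers → attenuation 2^(−1.862) = 0.2751.
Combined: 15.78 × 0.2751 = 4.341 mGy/h.

4.34 mGy/h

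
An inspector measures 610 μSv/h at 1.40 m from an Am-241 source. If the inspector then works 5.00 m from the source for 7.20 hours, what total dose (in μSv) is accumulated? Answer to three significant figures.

344 μSv

Applying the 1/r² law, rate at 5.00 m:
610 × (1.40/5.00)² = 610 × 0.07840 = 47.82 μSv/h.
Dose = rate × time = 47.82 μSv/h × 7.200 h = 344.3 μSv.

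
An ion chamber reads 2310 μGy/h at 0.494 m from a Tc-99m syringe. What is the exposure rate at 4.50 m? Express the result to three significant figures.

27.8 μGy/h

Intensity scales as (d₁/d₂)², so the rate at 4.50 m is
2310 × (0.494/4.50)² = 2310 × 0.01205 = 27.84 μGy/h.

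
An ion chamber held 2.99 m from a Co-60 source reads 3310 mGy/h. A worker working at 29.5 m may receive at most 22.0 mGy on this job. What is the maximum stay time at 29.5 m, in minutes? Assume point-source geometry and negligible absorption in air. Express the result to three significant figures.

38.8 min

By the inverse-square law, rate at 29.5 m:
3310 × (2.99/29.5)² = 3310 × 0.01027 = 33.99 mGy/h.
Stay time = 22.0 mGy ÷ 33.99 mGy/h = 0.6472 h = 38.83 min.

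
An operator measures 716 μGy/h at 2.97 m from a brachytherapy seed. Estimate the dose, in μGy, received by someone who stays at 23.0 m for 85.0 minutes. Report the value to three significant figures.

Applying the 1/r² law, rate at 23.0 m:
(2.97/23.0)² = 0.01667, so 716 × 0.01667 = 11.94 μGy/h.
Dose = rate × time = 11.94 μGy/h × 1.417 h = 16.92 μGy.

16.9 μGy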